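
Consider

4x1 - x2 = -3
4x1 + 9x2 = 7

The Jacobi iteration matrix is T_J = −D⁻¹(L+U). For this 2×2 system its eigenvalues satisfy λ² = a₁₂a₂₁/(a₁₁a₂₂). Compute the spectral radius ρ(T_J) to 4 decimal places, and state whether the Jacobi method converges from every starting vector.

a₁₂a₂₁/(a₁₁a₂₂) = (-1)·(4) / ((4)·(9)) = -0.111111
ρ = √|-0.111111| = √0.111111 = 0.3333
ρ < 1, so Jacobi converges

0.3333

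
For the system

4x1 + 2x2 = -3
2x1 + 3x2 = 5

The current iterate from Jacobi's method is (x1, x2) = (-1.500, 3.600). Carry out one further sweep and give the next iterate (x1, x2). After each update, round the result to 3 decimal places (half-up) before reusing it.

One sweep:
  x1 = (-3 - (2)·3.600) / (4) = -2.550
  x2 = (5 - (2)·-1.500) / (3) = 2.667

(-2.550, 2.667)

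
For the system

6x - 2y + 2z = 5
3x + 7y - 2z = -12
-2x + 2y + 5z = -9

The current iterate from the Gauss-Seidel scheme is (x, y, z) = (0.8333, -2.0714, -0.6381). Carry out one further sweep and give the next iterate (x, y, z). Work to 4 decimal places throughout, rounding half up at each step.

(0.3556, -2.0490, -0.8382)

One sweep:
  x = (5 - (-2)·-2.0714 - (2)·-0.6381) / (6) = 0.3556
  y = (-12 - (3)·0.3556 - (-2)·-0.6381) / (7) = -2.0490
  z = (-9 - (-2)·0.3556 - (2)·-2.0490) / (5) = -0.8382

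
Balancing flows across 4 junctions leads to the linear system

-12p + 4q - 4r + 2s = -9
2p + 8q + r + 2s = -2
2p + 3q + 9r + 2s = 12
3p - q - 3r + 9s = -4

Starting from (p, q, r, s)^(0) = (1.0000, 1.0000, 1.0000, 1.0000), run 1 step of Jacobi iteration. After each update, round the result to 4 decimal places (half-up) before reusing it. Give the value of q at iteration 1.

-0.8750

Iteration 1:
  p = (-9 - (4)·1.0000 - (-4)·1.0000 - (2)·1.0000) / (-12) = 0.9167
  q = (-2 - (2)·1.0000 - (1)·1.0000 - (2)·1.0000) / (8) = -0.8750
  r = (12 - (2)·1.0000 - (3)·1.0000 - (2)·1.0000) / (9) = 0.5556
  s = (-4 - (3)·1.0000 - (-1)·1.0000 - (-3)·1.0000) / (9) = -0.3333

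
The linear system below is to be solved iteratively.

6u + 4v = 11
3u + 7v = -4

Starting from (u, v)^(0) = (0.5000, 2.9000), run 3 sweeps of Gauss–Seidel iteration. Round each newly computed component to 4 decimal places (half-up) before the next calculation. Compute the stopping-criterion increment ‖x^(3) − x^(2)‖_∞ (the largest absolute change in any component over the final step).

Iteration 1:
  u = (11 - (4)·2.9000) / (6) = -0.1000
  v = (-4 - (3)·-0.1000) / (7) = -0.5286
Iteration 2:
  u = (11 - (4)·-0.5286) / (6) = 2.1857
  v = (-4 - (3)·2.1857) / (7) = -1.5082
Iteration 3:
  u = (11 - (4)·-1.5082) / (6) = 2.8388
  v = (-4 - (3)·2.8388) / (7) = -1.7881
Change: (0.6531, -0.2799) → max |·| = 0.6531

0.6531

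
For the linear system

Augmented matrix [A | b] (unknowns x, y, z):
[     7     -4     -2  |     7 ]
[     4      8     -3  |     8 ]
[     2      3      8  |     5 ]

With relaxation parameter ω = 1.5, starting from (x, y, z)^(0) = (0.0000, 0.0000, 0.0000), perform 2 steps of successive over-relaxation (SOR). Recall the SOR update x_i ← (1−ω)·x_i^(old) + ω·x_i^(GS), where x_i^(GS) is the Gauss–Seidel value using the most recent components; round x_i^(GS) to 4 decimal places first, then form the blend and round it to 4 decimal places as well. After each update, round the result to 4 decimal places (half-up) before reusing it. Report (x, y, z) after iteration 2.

(1.1418, 0.5484, 0.1188)

Iteration 1:
  x: GS value = (7 - (-4)·0.0000 - (-2)·0.0000) / (7) = 1.0000;  x ← (1−ω)·0.0000 + ω·1.0000 = 1.5000
  y: GS value = (8 - (4)·1.5000 - (-3)·0.0000) / (8) = 0.2500;  y ← (1−ω)·0.0000 + ω·0.2500 = 0.3750
  z: GS value = (5 - (2)·1.5000 - (3)·0.3750) / (8) = 0.1094;  z ← (1−ω)·0.0000 + ω·0.1094 = 0.1641
Iteration 2:
  x: GS value = (7 - (-4)·0.3750 - (-2)·0.1641) / (7) = 1.2612;  x ← (1−ω)·1.5000 + ω·1.2612 = 1.1418
  y: GS value = (8 - (4)·1.1418 - (-3)·0.1641) / (8) = 0.4906;  y ← (1−ω)·0.3750 + ω·0.4906 = 0.5484
  z: GS value = (5 - (2)·1.1418 - (3)·0.5484) / (8) = 0.1339;  z ← (1−ω)·0.1641 + ω·0.1339 = 0.1188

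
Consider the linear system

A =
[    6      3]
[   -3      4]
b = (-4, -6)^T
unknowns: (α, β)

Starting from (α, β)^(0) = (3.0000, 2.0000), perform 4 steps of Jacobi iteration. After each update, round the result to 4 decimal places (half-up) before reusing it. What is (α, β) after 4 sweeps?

Iteration 1:
  α = (-4 - (3)·2.0000) / (6) = -1.6667
  β = (-6 - (-3)·3.0000) / (4) = 0.7500
Iteration 2:
  α = (-4 - (3)·0.7500) / (6) = -1.0417
  β = (-6 - (-3)·-1.6667) / (4) = -2.7500
Iteration 3:
  α = (-4 - (3)·-2.7500) / (6) = 0.7083
  β = (-6 - (-3)·-1.0417) / (4) = -2.2813
Iteration 4:
  α = (-4 - (3)·-2.2813) / (6) = 0.4740
  β = (-6 - (-3)·0.7083) / (4) = -0.9688

(0.4740, -0.9688)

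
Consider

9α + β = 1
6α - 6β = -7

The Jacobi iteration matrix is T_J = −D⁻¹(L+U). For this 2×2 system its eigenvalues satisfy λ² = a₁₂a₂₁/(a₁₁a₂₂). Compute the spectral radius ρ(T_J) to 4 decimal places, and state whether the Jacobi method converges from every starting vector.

a₁₂a₂₁/(a₁₁a₂₂) = (1)·(6) / ((9)·(-6)) = -0.111111
ρ = √|-0.111111| = √0.111111 = 0.3333
ρ < 1, so Jacobi converges

0.3333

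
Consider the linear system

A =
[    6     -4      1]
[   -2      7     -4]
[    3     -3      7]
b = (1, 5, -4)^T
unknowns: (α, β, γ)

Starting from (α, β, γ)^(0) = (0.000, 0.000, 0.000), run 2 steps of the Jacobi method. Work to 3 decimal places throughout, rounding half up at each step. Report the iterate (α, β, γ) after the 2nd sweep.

Iteration 1:
  α = (1 - (-4)·0.000 - (1)·0.000) / (6) = 0.167
  β = (5 - (-2)·0.000 - (-4)·0.000) / (7) = 0.714
  γ = (-4 - (3)·0.000 - (-3)·0.000) / (7) = -0.571
Iteration 2:
  α = (1 - (-4)·0.714 - (1)·-0.571) / (6) = 0.738
  β = (5 - (-2)·0.167 - (-4)·-0.571) / (7) = 0.436
  γ = (-4 - (3)·0.167 - (-3)·0.714) / (7) = -0.337

(0.738, 0.436, -0.337)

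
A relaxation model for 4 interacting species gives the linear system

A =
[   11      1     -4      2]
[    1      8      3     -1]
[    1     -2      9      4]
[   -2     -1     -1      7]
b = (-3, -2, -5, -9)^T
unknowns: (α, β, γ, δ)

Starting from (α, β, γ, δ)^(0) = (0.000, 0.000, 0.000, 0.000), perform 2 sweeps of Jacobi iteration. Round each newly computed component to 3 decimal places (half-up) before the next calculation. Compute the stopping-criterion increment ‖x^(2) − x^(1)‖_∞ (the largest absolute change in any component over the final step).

Iteration 1:
  α = (-3 - (1)·0.000 - (-4)·0.000 - (2)·0.000) / (11) = -0.273
  β = (-2 - (1)·0.000 - (3)·0.000 - (-1)·0.000) / (8) = -0.250
  γ = (-5 - (1)·0.000 - (-2)·0.000 - (4)·0.000) / (9) = -0.556
  δ = (-9 - (-2)·0.000 - (-1)·0.000 - (-1)·0.000) / (7) = -1.286
Iteration 2:
  α = (-3 - (1)·-0.250 - (-4)·-0.556 - (2)·-1.286) / (11) = -0.218
  β = (-2 - (1)·-0.273 - (3)·-0.556 - (-1)·-1.286) / (8) = -0.168
  γ = (-5 - (1)·-0.273 - (-2)·-0.250 - (4)·-1.286) / (9) = -0.009
  δ = (-9 - (-2)·-0.273 - (-1)·-0.250 - (-1)·-0.556) / (7) = -1.479
Change: (0.055, 0.082, 0.547, -0.193) → max |·| = 0.547

0.547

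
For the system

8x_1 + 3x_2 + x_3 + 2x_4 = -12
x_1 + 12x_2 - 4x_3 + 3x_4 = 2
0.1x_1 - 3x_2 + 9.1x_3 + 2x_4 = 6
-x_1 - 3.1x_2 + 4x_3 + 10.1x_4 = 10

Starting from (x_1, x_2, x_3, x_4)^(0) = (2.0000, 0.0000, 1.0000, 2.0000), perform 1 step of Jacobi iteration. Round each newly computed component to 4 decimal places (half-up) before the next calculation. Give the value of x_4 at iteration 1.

Iteration 1:
  x_1 = (-12 - (3)·0.0000 - (1)·1.0000 - (2)·2.0000) / (8) = -2.1250
  x_2 = (2 - (1)·2.0000 - (-4)·1.0000 - (3)·2.0000) / (12) = -0.1667
  x_3 = (6 - (0.1)·2.0000 - (-3)·0.0000 - (2)·2.0000) / (9.1) = 0.1978
  x_4 = (10 - (-1)·2.0000 - (-3.1)·0.0000 - (4)·1.0000) / (10.1) = 0.7921

0.7921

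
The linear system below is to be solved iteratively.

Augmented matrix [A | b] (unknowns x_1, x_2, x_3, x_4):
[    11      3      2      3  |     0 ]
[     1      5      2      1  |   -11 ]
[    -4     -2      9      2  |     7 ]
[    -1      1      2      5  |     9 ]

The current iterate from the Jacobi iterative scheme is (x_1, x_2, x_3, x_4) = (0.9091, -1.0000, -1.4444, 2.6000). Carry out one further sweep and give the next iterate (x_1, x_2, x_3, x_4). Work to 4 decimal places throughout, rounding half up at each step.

(-0.1737, -2.3241, 0.3818, 2.7596)

One sweep:
  x_1 = (0 - (3)·-1.0000 - (2)·-1.4444 - (3)·2.6000) / (11) = -0.1737
  x_2 = (-11 - (1)·0.9091 - (2)·-1.4444 - (1)·2.6000) / (5) = -2.3241
  x_3 = (7 - (-4)·0.9091 - (-2)·-1.0000 - (2)·2.6000) / (9) = 0.3818
  x_4 = (9 - (-1)·0.9091 - (1)·-1.0000 - (2)·-1.4444) / (5) = 2.7596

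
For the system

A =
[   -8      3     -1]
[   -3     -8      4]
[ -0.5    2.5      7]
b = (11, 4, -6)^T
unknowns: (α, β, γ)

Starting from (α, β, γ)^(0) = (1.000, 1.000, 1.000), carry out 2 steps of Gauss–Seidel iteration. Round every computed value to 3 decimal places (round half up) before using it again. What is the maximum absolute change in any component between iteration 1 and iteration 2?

Iteration 1:
  α = (11 - (3)·1.000 - (-1)·1.000) / (-8) = -1.125
  β = (4 - (-3)·-1.125 - (4)·1.000) / (-8) = 0.422
  γ = (-6 - (-0.5)·-1.125 - (2.5)·0.422) / (7) = -1.088
Iteration 2:
  α = (11 - (3)·0.422 - (-1)·-1.088) / (-8) = -1.081
  β = (4 - (-3)·-1.081 - (4)·-1.088) / (-8) = -0.639
  γ = (-6 - (-0.5)·-1.081 - (2.5)·-0.639) / (7) = -0.706
Change: (0.044, -1.061, 0.382) → max |·| = 1.061

1.061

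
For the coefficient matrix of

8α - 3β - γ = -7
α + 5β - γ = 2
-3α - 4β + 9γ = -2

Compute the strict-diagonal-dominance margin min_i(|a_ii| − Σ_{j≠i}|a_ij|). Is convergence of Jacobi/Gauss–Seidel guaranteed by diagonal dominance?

2

row 1: |8| − (3+1) = 4
row 2: |5| − (1+1) = 3
row 3: |9| − (3+4) = 2
minimum over rows = 2 → strictly diagonally dominant (convergence guaranteed)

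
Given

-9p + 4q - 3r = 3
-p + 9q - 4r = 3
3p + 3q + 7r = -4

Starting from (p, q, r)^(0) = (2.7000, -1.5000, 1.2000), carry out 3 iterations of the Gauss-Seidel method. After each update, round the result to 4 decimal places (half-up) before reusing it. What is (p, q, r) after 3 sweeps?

(-0.0036, 0.0230, -0.5797)

Iteration 1:
  p = (3 - (4)·-1.5000 - (-3)·1.2000) / (-9) = -1.4000
  q = (3 - (-1)·-1.4000 - (-4)·1.2000) / (9) = 0.7111
  r = (-4 - (3)·-1.4000 - (3)·0.7111) / (7) = -0.2762
Iteration 2:
  p = (3 - (4)·0.7111 - (-3)·-0.2762) / (-9) = 0.0748
  q = (3 - (-1)·0.0748 - (-4)·-0.2762) / (9) = 0.2189
  r = (-4 - (3)·0.0748 - (3)·0.2189) / (7) = -0.6973
Iteration 3:
  p = (3 - (4)·0.2189 - (-3)·-0.6973) / (-9) = -0.0036
  q = (3 - (-1)·-0.0036 - (-4)·-0.6973) / (9) = 0.0230
  r = (-4 - (3)·-0.0036 - (3)·0.0230) / (7) = -0.5797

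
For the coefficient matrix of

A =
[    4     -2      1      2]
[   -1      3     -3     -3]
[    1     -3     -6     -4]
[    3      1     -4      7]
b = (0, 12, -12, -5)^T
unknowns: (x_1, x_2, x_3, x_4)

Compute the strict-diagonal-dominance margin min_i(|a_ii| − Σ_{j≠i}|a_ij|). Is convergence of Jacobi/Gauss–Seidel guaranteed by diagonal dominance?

-4

row 1: |4| − (2+1+2) = -1
row 2: |3| − (1+3+3) = -4
row 3: |-6| − (1+3+4) = -2
row 4: |7| − (3+1+4) = -1
minimum over rows = -4 → not strictly diagonally dominant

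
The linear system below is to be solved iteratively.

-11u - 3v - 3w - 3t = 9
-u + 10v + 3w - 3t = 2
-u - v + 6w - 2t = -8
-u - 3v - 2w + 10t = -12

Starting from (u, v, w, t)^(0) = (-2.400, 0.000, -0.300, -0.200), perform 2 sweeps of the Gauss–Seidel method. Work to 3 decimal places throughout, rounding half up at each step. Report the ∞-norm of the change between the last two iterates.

Iteration 1:
  u = (9 - (-3)·0.000 - (-3)·-0.300 - (-3)·-0.200) / (-11) = -0.682
  v = (2 - (-1)·-0.682 - (3)·-0.300 - (-3)·-0.200) / (10) = 0.162
  w = (-8 - (-1)·-0.682 - (-1)·0.162 - (-2)·-0.200) / (6) = -1.487
  t = (-12 - (-1)·-0.682 - (-3)·0.162 - (-2)·-1.487) / (10) = -1.517
Iteration 2:
  u = (9 - (-3)·0.162 - (-3)·-1.487 - (-3)·-1.517) / (-11) = -0.043
  v = (2 - (-1)·-0.043 - (3)·-1.487 - (-3)·-1.517) / (10) = 0.187
  w = (-8 - (-1)·-0.043 - (-1)·0.187 - (-2)·-1.517) / (6) = -1.815
  t = (-12 - (-1)·-0.043 - (-3)·0.187 - (-2)·-1.815) / (10) = -1.511
Change: (0.639, 0.025, -0.328, 0.006) → max |·| = 0.639

0.639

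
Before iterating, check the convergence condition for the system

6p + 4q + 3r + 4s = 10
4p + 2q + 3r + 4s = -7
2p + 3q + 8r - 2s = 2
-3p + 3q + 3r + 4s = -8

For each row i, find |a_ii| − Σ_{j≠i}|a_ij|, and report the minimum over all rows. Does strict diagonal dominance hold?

-9

row 1: |6| − (4+3+4) = -5
row 2: |2| − (4+3+4) = -9
row 3: |8| − (2+3+2) = 1
row 4: |4| − (3+3+3) = -5
minimum over rows = -9 → not strictly diagonally dominant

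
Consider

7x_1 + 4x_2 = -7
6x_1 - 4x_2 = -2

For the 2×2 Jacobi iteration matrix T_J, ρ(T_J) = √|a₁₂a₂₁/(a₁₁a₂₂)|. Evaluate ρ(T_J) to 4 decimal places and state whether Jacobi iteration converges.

a₁₂a₂₁/(a₁₁a₂₂) = (4)·(6) / ((7)·(-4)) = -0.857143
ρ = √|-0.857143| = √0.857143 = 0.9258
ρ < 1, so Jacobi converges

0.9258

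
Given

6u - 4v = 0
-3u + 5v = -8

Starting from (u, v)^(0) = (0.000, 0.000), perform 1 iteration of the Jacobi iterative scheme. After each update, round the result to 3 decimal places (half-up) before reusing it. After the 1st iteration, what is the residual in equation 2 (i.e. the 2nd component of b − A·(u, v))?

0.000

Iteration 1:
  u = (0 - (-4)·0.000) / (6) = 0.000
  v = (-8 - (-3)·0.000) / (5) = -1.600
Residual b − A·x = (-6.400, 0.000)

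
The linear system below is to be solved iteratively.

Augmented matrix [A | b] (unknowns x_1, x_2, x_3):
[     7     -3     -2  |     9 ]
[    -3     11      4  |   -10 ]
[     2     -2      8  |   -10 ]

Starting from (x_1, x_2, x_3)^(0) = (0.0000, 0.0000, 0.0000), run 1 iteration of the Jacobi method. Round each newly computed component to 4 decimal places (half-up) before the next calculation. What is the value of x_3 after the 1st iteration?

Iteration 1:
  x_1 = (9 - (-3)·0.0000 - (-2)·0.0000) / (7) = 1.2857
  x_2 = (-10 - (-3)·0.0000 - (4)·0.0000) / (11) = -0.9091
  x_3 = (-10 - (2)·0.0000 - (-2)·0.0000) / (8) = -1.2500

-1.2500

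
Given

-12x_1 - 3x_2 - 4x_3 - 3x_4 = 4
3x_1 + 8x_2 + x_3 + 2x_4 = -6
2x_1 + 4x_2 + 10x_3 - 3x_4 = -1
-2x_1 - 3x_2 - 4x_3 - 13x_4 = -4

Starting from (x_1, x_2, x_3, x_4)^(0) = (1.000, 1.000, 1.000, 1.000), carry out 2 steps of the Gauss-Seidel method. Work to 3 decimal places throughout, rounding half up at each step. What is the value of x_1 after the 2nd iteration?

Iteration 1:
  x_1 = (4 - (-3)·1.000 - (-4)·1.000 - (-3)·1.000) / (-12) = -1.167
  x_2 = (-6 - (3)·-1.167 - (1)·1.000 - (2)·1.000) / (8) = -0.687
  x_3 = (-1 - (2)·-1.167 - (4)·-0.687 - (-3)·1.000) / (10) = 0.708
  x_4 = (-4 - (-2)·-1.167 - (-3)·-0.687 - (-4)·0.708) / (-13) = 0.428
Iteration 2:
  x_1 = (4 - (-3)·-0.687 - (-4)·0.708 - (-3)·0.428) / (-12) = -0.505
  x_2 = (-6 - (3)·-0.505 - (1)·0.708 - (2)·0.428) / (8) = -0.756
  x_3 = (-1 - (2)·-0.505 - (4)·-0.756 - (-3)·0.428) / (10) = 0.432
  x_4 = (-4 - (-2)·-0.505 - (-3)·-0.756 - (-4)·0.432) / (-13) = 0.427

-0.505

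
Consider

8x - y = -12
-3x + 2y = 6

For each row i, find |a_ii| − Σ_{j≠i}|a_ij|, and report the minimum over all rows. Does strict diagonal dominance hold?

row 1: |8| − (1) = 7
row 2: |2| − (3) = -1
minimum over rows = -1 → not strictly diagonally dominant

-1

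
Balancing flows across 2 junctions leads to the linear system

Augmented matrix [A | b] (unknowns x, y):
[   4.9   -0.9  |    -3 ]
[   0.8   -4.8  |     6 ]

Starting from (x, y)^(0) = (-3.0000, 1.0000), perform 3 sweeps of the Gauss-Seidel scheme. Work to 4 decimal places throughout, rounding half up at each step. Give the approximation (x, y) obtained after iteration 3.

(-0.8680, -1.3947)

Iteration 1:
  x = (-3 - (-0.9)·1.0000) / (4.9) = -0.4286
  y = (6 - (0.8)·-0.4286) / (-4.8) = -1.3214
Iteration 2:
  x = (-3 - (-0.9)·-1.3214) / (4.9) = -0.8550
  y = (6 - (0.8)·-0.8550) / (-4.8) = -1.3925
Iteration 3:
  x = (-3 - (-0.9)·-1.3925) / (4.9) = -0.8680
  y = (6 - (0.8)·-0.8680) / (-4.8) = -1.3947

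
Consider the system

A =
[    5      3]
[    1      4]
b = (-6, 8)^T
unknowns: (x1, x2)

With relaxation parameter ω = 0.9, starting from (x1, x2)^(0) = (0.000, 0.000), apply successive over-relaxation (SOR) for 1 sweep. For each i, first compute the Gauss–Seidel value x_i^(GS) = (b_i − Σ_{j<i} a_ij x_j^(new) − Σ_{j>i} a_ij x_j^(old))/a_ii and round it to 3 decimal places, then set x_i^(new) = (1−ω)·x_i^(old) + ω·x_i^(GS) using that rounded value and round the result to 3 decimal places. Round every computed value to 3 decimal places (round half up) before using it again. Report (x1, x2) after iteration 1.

Iteration 1:
  x1: GS value = (-6 - (3)·0.000) / (5) = -1.200;  x1 ← (1−ω)·0.000 + ω·-1.200 = -1.080
  x2: GS value = (8 - (1)·-1.080) / (4) = 2.270;  x2 ← (1−ω)·0.000 + ω·2.270 = 2.043

(-1.080, 2.043)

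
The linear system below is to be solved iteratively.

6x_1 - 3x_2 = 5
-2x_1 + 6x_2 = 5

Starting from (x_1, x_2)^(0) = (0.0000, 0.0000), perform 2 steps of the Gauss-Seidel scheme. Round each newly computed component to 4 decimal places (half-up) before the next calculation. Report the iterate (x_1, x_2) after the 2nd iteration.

(1.3889, 1.2963)

Iteration 1:
  x_1 = (5 - (-3)·0.0000) / (6) = 0.8333
  x_2 = (5 - (-2)·0.8333) / (6) = 1.1111
Iteration 2:
  x_1 = (5 - (-3)·1.1111) / (6) = 1.3889
  x_2 = (5 - (-2)·1.3889) / (6) = 1.2963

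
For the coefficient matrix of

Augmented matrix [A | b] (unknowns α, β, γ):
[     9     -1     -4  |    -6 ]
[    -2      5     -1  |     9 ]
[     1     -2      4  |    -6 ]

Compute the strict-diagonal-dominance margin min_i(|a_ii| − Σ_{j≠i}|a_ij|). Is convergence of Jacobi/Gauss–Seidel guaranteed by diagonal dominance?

row 1: |9| − (1+4) = 4
row 2: |5| − (2+1) = 2
row 3: |4| − (1+2) = 1
minimum over rows = 1 → strictly diagonally dominant (convergence guaranteed)

1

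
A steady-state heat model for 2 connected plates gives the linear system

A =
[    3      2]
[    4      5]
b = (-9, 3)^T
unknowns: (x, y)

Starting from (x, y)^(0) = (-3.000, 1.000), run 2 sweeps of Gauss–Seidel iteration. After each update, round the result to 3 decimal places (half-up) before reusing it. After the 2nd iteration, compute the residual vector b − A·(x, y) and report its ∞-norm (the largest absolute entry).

Iteration 1:
  x = (-9 - (2)·1.000) / (3) = -3.667
  y = (3 - (4)·-3.667) / (5) = 3.534
Iteration 2:
  x = (-9 - (2)·3.534) / (3) = -5.356
  y = (3 - (4)·-5.356) / (5) = 4.885
Residual b − A·x = (-2.702, -0.001); ∞-norm = 2.702

2.702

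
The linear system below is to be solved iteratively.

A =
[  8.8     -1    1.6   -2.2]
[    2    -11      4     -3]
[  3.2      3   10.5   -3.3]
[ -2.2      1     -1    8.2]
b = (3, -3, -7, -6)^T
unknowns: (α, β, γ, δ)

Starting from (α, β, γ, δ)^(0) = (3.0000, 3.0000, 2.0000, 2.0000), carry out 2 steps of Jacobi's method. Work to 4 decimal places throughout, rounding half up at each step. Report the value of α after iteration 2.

Iteration 1:
  α = (3 - (-1)·3.0000 - (1.6)·2.0000 - (-2.2)·2.0000) / (8.8) = 0.8182
  β = (-3 - (2)·3.0000 - (4)·2.0000 - (-3)·2.0000) / (-11) = 1.0000
  γ = (-7 - (3.2)·3.0000 - (3)·3.0000 - (-3.3)·2.0000) / (10.5) = -1.8095
  δ = (-6 - (-2.2)·3.0000 - (1)·3.0000 - (-1)·2.0000) / (8.2) = -0.0488
Iteration 2:
  α = (3 - (-1)·1.0000 - (1.6)·-1.8095 - (-2.2)·-0.0488) / (8.8) = 0.7713
  β = (-3 - (2)·0.8182 - (4)·-1.8095 - (-3)·-0.0488) / (-11) = -0.2232
  γ = (-7 - (3.2)·0.8182 - (3)·1.0000 - (-3.3)·-0.0488) / (10.5) = -1.2171
  δ = (-6 - (-2.2)·0.8182 - (1)·1.0000 - (-1)·-1.8095) / (8.2) = -0.8548

0.7713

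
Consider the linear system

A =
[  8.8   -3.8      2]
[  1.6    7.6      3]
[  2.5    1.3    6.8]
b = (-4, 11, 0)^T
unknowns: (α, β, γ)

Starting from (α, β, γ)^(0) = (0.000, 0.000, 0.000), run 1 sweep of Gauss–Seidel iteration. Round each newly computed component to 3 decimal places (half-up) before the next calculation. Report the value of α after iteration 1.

-0.455

Iteration 1:
  α = (-4 - (-3.8)·0.000 - (2)·0.000) / (8.8) = -0.455
  β = (11 - (1.6)·-0.455 - (3)·0.000) / (7.6) = 1.543
  γ = (0 - (2.5)·-0.455 - (1.3)·1.543) / (6.8) = -0.128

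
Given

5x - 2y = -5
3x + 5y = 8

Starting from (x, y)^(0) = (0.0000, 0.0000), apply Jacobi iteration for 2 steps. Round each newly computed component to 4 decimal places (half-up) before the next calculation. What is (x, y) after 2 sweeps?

Iteration 1:
  x = (-5 - (-2)·0.0000) / (5) = -1.0000
  y = (8 - (3)·0.0000) / (5) = 1.6000
Iteration 2:
  x = (-5 - (-2)·1.6000) / (5) = -0.3600
  y = (8 - (3)·-1.0000) / (5) = 2.2000

(-0.3600, 2.2000)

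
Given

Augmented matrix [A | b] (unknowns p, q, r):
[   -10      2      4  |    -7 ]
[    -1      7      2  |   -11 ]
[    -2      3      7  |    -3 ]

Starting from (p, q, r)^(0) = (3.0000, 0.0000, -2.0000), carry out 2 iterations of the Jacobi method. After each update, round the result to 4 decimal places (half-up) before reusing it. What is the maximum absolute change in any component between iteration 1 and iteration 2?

Iteration 1:
  p = (-7 - (2)·0.0000 - (4)·-2.0000) / (-10) = -0.1000
  q = (-11 - (-1)·3.0000 - (2)·-2.0000) / (7) = -0.5714
  r = (-3 - (-2)·3.0000 - (3)·0.0000) / (7) = 0.4286
Iteration 2:
  p = (-7 - (2)·-0.5714 - (4)·0.4286) / (-10) = 0.7572
  q = (-11 - (-1)·-0.1000 - (2)·0.4286) / (7) = -1.7082
  r = (-3 - (-2)·-0.1000 - (3)·-0.5714) / (7) = -0.2123
Change: (0.8572, -1.1368, -0.6409) → max |·| = 1.1368

1.1368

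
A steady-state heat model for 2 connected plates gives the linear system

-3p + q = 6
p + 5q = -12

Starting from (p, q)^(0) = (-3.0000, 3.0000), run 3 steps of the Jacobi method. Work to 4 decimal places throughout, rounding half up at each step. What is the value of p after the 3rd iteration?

Iteration 1:
  p = (6 - (1)·3.0000) / (-3) = -1.0000
  q = (-12 - (1)·-3.0000) / (5) = -1.8000
Iteration 2:
  p = (6 - (1)·-1.8000) / (-3) = -2.6000
  q = (-12 - (1)·-1.0000) / (5) = -2.2000
Iteration 3:
  p = (6 - (1)·-2.2000) / (-3) = -2.7333
  q = (-12 - (1)·-2.6000) / (5) = -1.8800

-2.7333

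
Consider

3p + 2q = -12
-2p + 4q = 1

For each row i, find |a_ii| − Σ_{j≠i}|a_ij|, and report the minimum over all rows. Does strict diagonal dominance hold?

1

row 1: |3| − (2) = 1
row 2: |4| − (2) = 2
minimum over rows = 1 → strictly diagonally dominant (convergence guaranteed)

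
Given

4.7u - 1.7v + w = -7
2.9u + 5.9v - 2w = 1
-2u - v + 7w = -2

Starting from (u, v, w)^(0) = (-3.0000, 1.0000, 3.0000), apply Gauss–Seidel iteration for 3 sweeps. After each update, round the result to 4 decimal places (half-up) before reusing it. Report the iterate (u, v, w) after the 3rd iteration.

Iteration 1:
  u = (-7 - (-1.7)·1.0000 - (1)·3.0000) / (4.7) = -1.7660
  v = (1 - (2.9)·-1.7660 - (-2)·3.0000) / (5.9) = 2.0545
  w = (-2 - (-2)·-1.7660 - (-1)·2.0545) / (7) = -0.4968
Iteration 2:
  u = (-7 - (-1.7)·2.0545 - (1)·-0.4968) / (4.7) = -0.6405
  v = (1 - (2.9)·-0.6405 - (-2)·-0.4968) / (5.9) = 0.3159
  w = (-2 - (-2)·-0.6405 - (-1)·0.3159) / (7) = -0.4236
Iteration 3:
  u = (-7 - (-1.7)·0.3159 - (1)·-0.4236) / (4.7) = -1.2850
  v = (1 - (2.9)·-1.2850 - (-2)·-0.4236) / (5.9) = 0.6575
  w = (-2 - (-2)·-1.2850 - (-1)·0.6575) / (7) = -0.5589

(-1.2850, 0.6575, -0.5589)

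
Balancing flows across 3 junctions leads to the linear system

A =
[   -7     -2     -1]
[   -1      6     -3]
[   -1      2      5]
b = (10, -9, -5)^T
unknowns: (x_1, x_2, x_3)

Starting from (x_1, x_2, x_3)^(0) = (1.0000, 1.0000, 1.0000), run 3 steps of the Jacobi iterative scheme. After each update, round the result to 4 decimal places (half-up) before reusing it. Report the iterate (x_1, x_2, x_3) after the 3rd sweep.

Iteration 1:
  x_1 = (10 - (-2)·1.0000 - (-1)·1.0000) / (-7) = -1.8571
  x_2 = (-9 - (-1)·1.0000 - (-3)·1.0000) / (6) = -0.8333
  x_3 = (-5 - (-1)·1.0000 - (2)·1.0000) / (5) = -1.2000
Iteration 2:
  x_1 = (10 - (-2)·-0.8333 - (-1)·-1.2000) / (-7) = -1.0191
  x_2 = (-9 - (-1)·-1.8571 - (-3)·-1.2000) / (6) = -2.4095
  x_3 = (-5 - (-1)·-1.8571 - (2)·-0.8333) / (5) = -1.0381
Iteration 3:
  x_1 = (10 - (-2)·-2.4095 - (-1)·-1.0381) / (-7) = -0.5918
  x_2 = (-9 - (-1)·-1.0191 - (-3)·-1.0381) / (6) = -2.1889
  x_3 = (-5 - (-1)·-1.0191 - (2)·-2.4095) / (5) = -0.2400

(-0.5918, -2.1889, -0.2400)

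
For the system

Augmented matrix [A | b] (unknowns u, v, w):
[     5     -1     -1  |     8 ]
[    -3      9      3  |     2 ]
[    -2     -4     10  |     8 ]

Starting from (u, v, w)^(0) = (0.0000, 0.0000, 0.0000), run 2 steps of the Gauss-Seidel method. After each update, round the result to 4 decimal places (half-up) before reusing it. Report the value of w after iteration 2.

Iteration 1:
  u = (8 - (-1)·0.0000 - (-1)·0.0000) / (5) = 1.6000
  v = (2 - (-3)·1.6000 - (3)·0.0000) / (9) = 0.7556
  w = (8 - (-2)·1.6000 - (-4)·0.7556) / (10) = 1.4222
Iteration 2:
  u = (8 - (-1)·0.7556 - (-1)·1.4222) / (5) = 2.0356
  v = (2 - (-3)·2.0356 - (3)·1.4222) / (9) = 0.4267
  w = (8 - (-2)·2.0356 - (-4)·0.4267) / (10) = 1.3778

1.3778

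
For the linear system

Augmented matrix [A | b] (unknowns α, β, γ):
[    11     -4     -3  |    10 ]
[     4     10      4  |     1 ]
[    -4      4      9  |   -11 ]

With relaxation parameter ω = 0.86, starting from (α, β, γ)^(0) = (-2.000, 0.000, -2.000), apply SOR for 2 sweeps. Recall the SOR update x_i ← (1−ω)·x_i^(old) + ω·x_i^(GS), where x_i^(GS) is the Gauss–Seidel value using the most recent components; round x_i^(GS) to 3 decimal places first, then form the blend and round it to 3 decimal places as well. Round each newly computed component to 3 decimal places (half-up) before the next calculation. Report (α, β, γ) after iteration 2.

Iteration 1:
  α: GS value = (10 - (-4)·0.000 - (-3)·-2.000) / (11) = 0.364;  α ← (1−ω)·-2.000 + ω·0.364 = 0.033
  β: GS value = (1 - (4)·0.033 - (4)·-2.000) / (10) = 0.887;  β ← (1−ω)·0.000 + ω·0.887 = 0.763
  γ: GS value = (-11 - (-4)·0.033 - (4)·0.763) / (9) = -1.547;  γ ← (1−ω)·-2.000 + ω·-1.547 = -1.610
Iteration 2:
  α: GS value = (10 - (-4)·0.763 - (-3)·-1.610) / (11) = 0.747;  α ← (1−ω)·0.033 + ω·0.747 = 0.647
  β: GS value = (1 - (4)·0.647 - (4)·-1.610) / (10) = 0.485;  β ← (1−ω)·0.763 + ω·0.485 = 0.524
  γ: GS value = (-11 - (-4)·0.647 - (4)·0.524) / (9) = -1.168;  γ ← (1−ω)·-1.610 + ω·-1.168 = -1.230

(0.647, 0.524, -1.230)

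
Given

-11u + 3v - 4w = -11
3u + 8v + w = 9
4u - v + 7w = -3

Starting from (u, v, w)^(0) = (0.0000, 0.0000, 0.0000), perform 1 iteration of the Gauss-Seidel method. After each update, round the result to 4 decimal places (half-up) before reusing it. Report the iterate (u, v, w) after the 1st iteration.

(1.0000, 0.7500, -0.8929)

Iteration 1:
  u = (-11 - (3)·0.0000 - (-4)·0.0000) / (-11) = 1.0000
  v = (9 - (3)·1.0000 - (1)·0.0000) / (8) = 0.7500
  w = (-3 - (4)·1.0000 - (-1)·0.7500) / (7) = -0.8929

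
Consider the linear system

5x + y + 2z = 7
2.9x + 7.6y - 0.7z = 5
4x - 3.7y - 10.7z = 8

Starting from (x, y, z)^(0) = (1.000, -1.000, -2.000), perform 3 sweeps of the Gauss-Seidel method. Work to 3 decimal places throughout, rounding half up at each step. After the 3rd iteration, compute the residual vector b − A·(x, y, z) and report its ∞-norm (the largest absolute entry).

Iteration 1:
  x = (7 - (1)·-1.000 - (2)·-2.000) / (5) = 2.400
  y = (5 - (2.9)·2.400 - (-0.7)·-2.000) / (7.6) = -0.442
  z = (8 - (4)·2.400 - (-3.7)·-0.442) / (-10.7) = 0.302
Iteration 2:
  x = (7 - (1)·-0.442 - (2)·0.302) / (5) = 1.368
  y = (5 - (2.9)·1.368 - (-0.7)·0.302) / (7.6) = 0.164
  z = (8 - (4)·1.368 - (-3.7)·0.164) / (-10.7) = -0.293
Iteration 3:
  x = (7 - (1)·0.164 - (2)·-0.293) / (5) = 1.484
  y = (5 - (2.9)·1.484 - (-0.7)·-0.293) / (7.6) = 0.065
  z = (8 - (4)·1.484 - (-3.7)·0.065) / (-10.7) = -0.215
Residual b − A·x = (-0.055, 0.052, 0.004); ∞-norm = 0.055

0.055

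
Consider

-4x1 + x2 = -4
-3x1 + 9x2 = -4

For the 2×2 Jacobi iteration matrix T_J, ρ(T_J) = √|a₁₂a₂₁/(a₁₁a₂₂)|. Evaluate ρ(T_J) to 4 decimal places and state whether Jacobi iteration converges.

0.2887

a₁₂a₂₁/(a₁₁a₂₂) = (1)·(-3) / ((-4)·(9)) = 0.083333
ρ = √|0.083333| = √0.083333 = 0.2887
ρ < 1, so Jacobi converges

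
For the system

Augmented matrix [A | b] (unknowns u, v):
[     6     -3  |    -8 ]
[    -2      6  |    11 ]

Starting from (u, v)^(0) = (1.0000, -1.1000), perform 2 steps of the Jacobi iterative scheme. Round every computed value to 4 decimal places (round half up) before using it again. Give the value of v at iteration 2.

Iteration 1:
  u = (-8 - (-3)·-1.1000) / (6) = -1.8833
  v = (11 - (-2)·1.0000) / (6) = 2.1667
Iteration 2:
  u = (-8 - (-3)·2.1667) / (6) = -0.2500
  v = (11 - (-2)·-1.8833) / (6) = 1.2056

1.2056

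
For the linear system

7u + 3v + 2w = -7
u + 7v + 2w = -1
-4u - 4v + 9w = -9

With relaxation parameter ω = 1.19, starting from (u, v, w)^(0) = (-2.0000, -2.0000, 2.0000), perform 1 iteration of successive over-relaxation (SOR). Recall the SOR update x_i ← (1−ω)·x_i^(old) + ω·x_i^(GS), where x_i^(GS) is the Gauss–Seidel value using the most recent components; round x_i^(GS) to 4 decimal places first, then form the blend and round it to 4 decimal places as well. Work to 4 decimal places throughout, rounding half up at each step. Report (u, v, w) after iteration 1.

(-0.4700, -0.3900, -2.0248)

Iteration 1:
  u: GS value = (-7 - (3)·-2.0000 - (2)·2.0000) / (7) = -0.7143;  u ← (1−ω)·-2.0000 + ω·-0.7143 = -0.4700
  v: GS value = (-1 - (1)·-0.4700 - (2)·2.0000) / (7) = -0.6471;  v ← (1−ω)·-2.0000 + ω·-0.6471 = -0.3900
  w: GS value = (-9 - (-4)·-0.4700 - (-4)·-0.3900) / (9) = -1.3822;  w ← (1−ω)·2.0000 + ω·-1.3822 = -2.0248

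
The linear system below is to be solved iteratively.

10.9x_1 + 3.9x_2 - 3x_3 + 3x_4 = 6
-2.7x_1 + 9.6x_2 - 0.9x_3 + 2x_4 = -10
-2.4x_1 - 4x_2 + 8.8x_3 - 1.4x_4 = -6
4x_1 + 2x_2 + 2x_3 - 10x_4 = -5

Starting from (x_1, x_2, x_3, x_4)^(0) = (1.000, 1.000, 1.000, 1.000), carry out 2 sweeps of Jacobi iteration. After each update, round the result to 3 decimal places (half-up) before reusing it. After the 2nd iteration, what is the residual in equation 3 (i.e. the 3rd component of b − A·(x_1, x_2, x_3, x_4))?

Iteration 1:
  x_1 = (6 - (3.9)·1.000 - (-3)·1.000 - (3)·1.000) / (10.9) = 0.193
  x_2 = (-10 - (-2.7)·1.000 - (-0.9)·1.000 - (2)·1.000) / (9.6) = -0.875
  x_3 = (-6 - (-2.4)·1.000 - (-4)·1.000 - (-1.4)·1.000) / (8.8) = 0.205
  x_4 = (-5 - (4)·1.000 - (2)·1.000 - (2)·1.000) / (-10) = 1.300
Iteration 2:
  x_1 = (6 - (3.9)·-0.875 - (-3)·0.205 - (3)·1.300) / (10.9) = 0.562
  x_2 = (-10 - (-2.7)·0.193 - (-0.9)·0.205 - (2)·1.300) / (9.6) = -1.239
  x_3 = (-6 - (-2.4)·0.193 - (-4)·-0.875 - (-1.4)·1.300) / (8.8) = -0.820
  x_4 = (-5 - (4)·0.193 - (2)·-0.875 - (2)·0.205) / (-10) = 0.443
Residual b − A·x = (0.917, 1.788, -1.771, 1.300)

-1.771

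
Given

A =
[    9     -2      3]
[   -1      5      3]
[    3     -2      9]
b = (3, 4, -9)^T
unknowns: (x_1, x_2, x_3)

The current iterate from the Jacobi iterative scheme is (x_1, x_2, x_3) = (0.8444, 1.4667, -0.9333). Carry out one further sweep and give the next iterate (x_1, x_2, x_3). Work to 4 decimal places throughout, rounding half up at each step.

One sweep:
  x_1 = (3 - (-2)·1.4667 - (3)·-0.9333) / (9) = 0.9704
  x_2 = (4 - (-1)·0.8444 - (3)·-0.9333) / (5) = 1.5289
  x_3 = (-9 - (3)·0.8444 - (-2)·1.4667) / (9) = -0.9555

(0.9704, 1.5289, -0.9555)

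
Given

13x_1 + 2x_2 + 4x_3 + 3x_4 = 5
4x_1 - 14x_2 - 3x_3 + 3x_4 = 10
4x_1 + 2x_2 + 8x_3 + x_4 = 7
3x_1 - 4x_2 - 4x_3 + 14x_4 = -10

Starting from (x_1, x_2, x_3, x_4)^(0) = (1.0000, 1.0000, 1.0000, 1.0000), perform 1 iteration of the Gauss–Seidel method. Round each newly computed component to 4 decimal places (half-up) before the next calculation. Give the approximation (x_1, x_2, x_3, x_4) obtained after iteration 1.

Iteration 1:
  x_1 = (5 - (2)·1.0000 - (4)·1.0000 - (3)·1.0000) / (13) = -0.3077
  x_2 = (10 - (4)·-0.3077 - (-3)·1.0000 - (3)·1.0000) / (-14) = -0.8022
  x_3 = (7 - (4)·-0.3077 - (2)·-0.8022 - (1)·1.0000) / (8) = 1.1044
  x_4 = (-10 - (3)·-0.3077 - (-4)·-0.8022 - (-4)·1.1044) / (14) = -0.5620

(-0.3077, -0.8022, 1.1044, -0.5620)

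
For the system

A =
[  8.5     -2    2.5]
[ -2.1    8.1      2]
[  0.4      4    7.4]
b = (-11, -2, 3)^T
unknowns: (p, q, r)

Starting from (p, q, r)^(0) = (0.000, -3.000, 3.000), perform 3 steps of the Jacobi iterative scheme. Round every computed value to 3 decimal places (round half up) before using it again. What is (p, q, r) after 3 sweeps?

Iteration 1:
  p = (-11 - (-2)·-3.000 - (2.5)·3.000) / (8.5) = -2.882
  q = (-2 - (-2.1)·0.000 - (2)·3.000) / (8.1) = -0.988
  r = (3 - (0.4)·0.000 - (4)·-3.000) / (7.4) = 2.027
Iteration 2:
  p = (-11 - (-2)·-0.988 - (2.5)·2.027) / (8.5) = -2.123
  q = (-2 - (-2.1)·-2.882 - (2)·2.027) / (8.1) = -1.495
  r = (3 - (0.4)·-2.882 - (4)·-0.988) / (7.4) = 1.095
Iteration 3:
  p = (-11 - (-2)·-1.495 - (2.5)·1.095) / (8.5) = -1.968
  q = (-2 - (-2.1)·-2.123 - (2)·1.095) / (8.1) = -1.068
  r = (3 - (0.4)·-2.123 - (4)·-1.495) / (7.4) = 1.328

(-1.968, -1.068, 1.328)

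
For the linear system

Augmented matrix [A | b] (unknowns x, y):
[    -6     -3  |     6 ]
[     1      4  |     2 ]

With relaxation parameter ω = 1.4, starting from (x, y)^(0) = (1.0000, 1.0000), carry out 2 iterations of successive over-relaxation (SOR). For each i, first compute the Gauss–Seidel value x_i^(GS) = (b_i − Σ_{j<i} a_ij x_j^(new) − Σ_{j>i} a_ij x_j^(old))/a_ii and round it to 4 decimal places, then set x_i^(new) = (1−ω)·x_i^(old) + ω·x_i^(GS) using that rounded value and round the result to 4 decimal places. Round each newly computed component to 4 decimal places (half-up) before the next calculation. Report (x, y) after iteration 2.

(-1.2225, 0.6578)

Iteration 1:
  x: GS value = (6 - (-3)·1.0000) / (-6) = -1.5000;  x ← (1−ω)·1.0000 + ω·-1.5000 = -2.5000
  y: GS value = (2 - (1)·-2.5000) / (4) = 1.1250;  y ← (1−ω)·1.0000 + ω·1.1250 = 1.1750
Iteration 2:
  x: GS value = (6 - (-3)·1.1750) / (-6) = -1.5875;  x ← (1−ω)·-2.5000 + ω·-1.5875 = -1.2225
  y: GS value = (2 - (1)·-1.2225) / (4) = 0.8056;  y ← (1−ω)·1.1750 + ω·0.8056 = 0.6578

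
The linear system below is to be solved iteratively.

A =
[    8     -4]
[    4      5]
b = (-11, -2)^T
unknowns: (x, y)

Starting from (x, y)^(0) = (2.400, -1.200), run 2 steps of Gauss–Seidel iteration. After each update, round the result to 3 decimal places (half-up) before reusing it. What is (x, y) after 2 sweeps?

Iteration 1:
  x = (-11 - (-4)·-1.200) / (8) = -1.975
  y = (-2 - (4)·-1.975) / (5) = 1.180
Iteration 2:
  x = (-11 - (-4)·1.180) / (8) = -0.785
  y = (-2 - (4)·-0.785) / (5) = 0.228

(-0.785, 0.228)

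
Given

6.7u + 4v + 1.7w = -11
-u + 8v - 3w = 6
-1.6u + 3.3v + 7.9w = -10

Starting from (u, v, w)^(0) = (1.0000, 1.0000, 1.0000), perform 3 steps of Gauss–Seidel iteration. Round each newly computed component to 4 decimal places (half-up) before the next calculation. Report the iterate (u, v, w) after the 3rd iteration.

(-1.1208, 0.0520, -1.5145)

Iteration 1:
  u = (-11 - (4)·1.0000 - (1.7)·1.0000) / (6.7) = -2.4925
  v = (6 - (-1)·-2.4925 - (-3)·1.0000) / (8) = 0.8134
  w = (-10 - (-1.6)·-2.4925 - (3.3)·0.8134) / (7.9) = -2.1104
Iteration 2:
  u = (-11 - (4)·0.8134 - (1.7)·-2.1104) / (6.7) = -1.5919
  v = (6 - (-1)·-1.5919 - (-3)·-2.1104) / (8) = -0.2404
  w = (-10 - (-1.6)·-1.5919 - (3.3)·-0.2404) / (7.9) = -1.4878
Iteration 3:
  u = (-11 - (4)·-0.2404 - (1.7)·-1.4878) / (6.7) = -1.1208
  v = (6 - (-1)·-1.1208 - (-3)·-1.4878) / (8) = 0.0520
  w = (-10 - (-1.6)·-1.1208 - (3.3)·0.0520) / (7.9) = -1.5145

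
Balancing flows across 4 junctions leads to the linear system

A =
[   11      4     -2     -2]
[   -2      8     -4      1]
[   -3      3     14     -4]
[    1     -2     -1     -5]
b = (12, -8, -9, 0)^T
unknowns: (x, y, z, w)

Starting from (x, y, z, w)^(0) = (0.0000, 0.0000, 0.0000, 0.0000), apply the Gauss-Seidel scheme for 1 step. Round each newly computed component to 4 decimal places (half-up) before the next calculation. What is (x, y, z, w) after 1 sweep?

Iteration 1:
  x = (12 - (4)·0.0000 - (-2)·0.0000 - (-2)·0.0000) / (11) = 1.0909
  y = (-8 - (-2)·1.0909 - (-4)·0.0000 - (1)·0.0000) / (8) = -0.7273
  z = (-9 - (-3)·1.0909 - (3)·-0.7273 - (-4)·0.0000) / (14) = -0.2532
  w = (0 - (1)·1.0909 - (-2)·-0.7273 - (-1)·-0.2532) / (-5) = 0.5597

(1.0909, -0.7273, -0.2532, 0.5597)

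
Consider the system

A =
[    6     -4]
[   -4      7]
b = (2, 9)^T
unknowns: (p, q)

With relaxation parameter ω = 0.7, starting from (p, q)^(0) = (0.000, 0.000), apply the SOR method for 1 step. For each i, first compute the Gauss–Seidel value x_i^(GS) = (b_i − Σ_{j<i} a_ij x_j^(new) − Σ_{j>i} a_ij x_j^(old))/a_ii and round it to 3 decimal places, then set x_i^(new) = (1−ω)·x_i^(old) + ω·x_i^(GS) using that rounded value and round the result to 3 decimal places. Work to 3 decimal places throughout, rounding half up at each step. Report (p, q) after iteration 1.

(0.233, 0.993)

Iteration 1:
  p: GS value = (2 - (-4)·0.000) / (6) = 0.333;  p ← (1−ω)·0.000 + ω·0.333 = 0.233
  q: GS value = (9 - (-4)·0.233) / (7) = 1.419;  q ← (1−ω)·0.000 + ω·1.419 = 0.993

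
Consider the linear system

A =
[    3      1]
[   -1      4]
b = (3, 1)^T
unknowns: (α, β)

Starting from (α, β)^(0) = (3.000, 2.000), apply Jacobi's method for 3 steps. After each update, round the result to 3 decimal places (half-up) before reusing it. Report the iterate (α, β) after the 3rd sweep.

Iteration 1:
  α = (3 - (1)·2.000) / (3) = 0.333
  β = (1 - (-1)·3.000) / (4) = 1.000
Iteration 2:
  α = (3 - (1)·1.000) / (3) = 0.667
  β = (1 - (-1)·0.333) / (4) = 0.333
Iteration 3:
  α = (3 - (1)·0.333) / (3) = 0.889
  β = (1 - (-1)·0.667) / (4) = 0.417

(0.889, 0.417)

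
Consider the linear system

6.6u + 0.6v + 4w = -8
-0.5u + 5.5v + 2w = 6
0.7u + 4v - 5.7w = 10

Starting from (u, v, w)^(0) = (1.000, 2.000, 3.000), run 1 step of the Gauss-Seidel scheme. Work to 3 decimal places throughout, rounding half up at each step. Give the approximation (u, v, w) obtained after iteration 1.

Iteration 1:
  u = (-8 - (0.6)·2.000 - (4)·3.000) / (6.6) = -3.212
  v = (6 - (-0.5)·-3.212 - (2)·3.000) / (5.5) = -0.292
  w = (10 - (0.7)·-3.212 - (4)·-0.292) / (-5.7) = -2.354

(-3.212, -0.292, -2.354)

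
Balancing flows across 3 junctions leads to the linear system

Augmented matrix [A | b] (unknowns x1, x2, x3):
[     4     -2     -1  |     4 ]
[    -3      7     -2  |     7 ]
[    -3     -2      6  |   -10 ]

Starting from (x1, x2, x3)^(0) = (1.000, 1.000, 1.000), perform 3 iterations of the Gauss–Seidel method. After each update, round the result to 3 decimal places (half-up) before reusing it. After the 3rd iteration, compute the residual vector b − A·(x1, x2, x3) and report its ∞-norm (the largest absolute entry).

0.113

Iteration 1:
  x1 = (4 - (-2)·1.000 - (-1)·1.000) / (4) = 1.750
  x2 = (7 - (-3)·1.750 - (-2)·1.000) / (7) = 2.036
  x3 = (-10 - (-3)·1.750 - (-2)·2.036) / (6) = -0.113
Iteration 2:
  x1 = (4 - (-2)·2.036 - (-1)·-0.113) / (4) = 1.990
  x2 = (7 - (-3)·1.990 - (-2)·-0.113) / (7) = 1.821
  x3 = (-10 - (-3)·1.990 - (-2)·1.821) / (6) = -0.065
Iteration 3:
  x1 = (4 - (-2)·1.821 - (-1)·-0.065) / (4) = 1.894
  x2 = (7 - (-3)·1.894 - (-2)·-0.065) / (7) = 1.793
  x3 = (-10 - (-3)·1.894 - (-2)·1.793) / (6) = -0.122
Residual b − A·x = (-0.112, -0.113, 0.000); ∞-norm = 0.113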